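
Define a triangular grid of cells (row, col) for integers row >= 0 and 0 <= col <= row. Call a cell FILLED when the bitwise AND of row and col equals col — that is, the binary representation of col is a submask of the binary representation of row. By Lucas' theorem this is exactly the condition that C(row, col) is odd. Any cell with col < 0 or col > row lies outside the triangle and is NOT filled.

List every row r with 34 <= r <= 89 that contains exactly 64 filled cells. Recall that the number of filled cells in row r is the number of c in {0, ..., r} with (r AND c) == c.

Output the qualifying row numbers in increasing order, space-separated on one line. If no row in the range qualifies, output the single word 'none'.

Row r has 2^popcount(r) filled cells, so we need popcount(r) = log2(64) = 6.
Scan r = 34..89 and keep those with exactly 6 one-bits:
r=34=100010 popcount=2 -> skip
r=35=100011 popcount=3 -> skip
r=36=100100 popcount=2 -> skip
r=37=100101 popcount=3 -> skip
r=38=100110 popcount=3 -> skip
r=39=100111 popcount=4 -> skip
r=40=101000 popcount=2 -> skip
r=41=101001 popcount=3 -> skip
r=42=101010 popcount=3 -> skip
r=43=101011 popcount=4 -> skip
r=44=101100 popcount=3 -> skip
r=45=101101 popcount=4 -> skip
r=46=101110 popcount=4 -> skip
r=47=101111 popcount=5 -> skip
r=48=110000 popcount=2 -> skip
r=49=110001 popcount=3 -> skip
r=50=110010 popcount=3 -> skip
r=51=110011 popcount=4 -> skip
r=52=110100 popcount=3 -> skip
r=53=110101 popcount=4 -> skip
r=54=110110 popcount=4 -> skip
r=55=110111 popcount=5 -> skip
r=56=111000 popcount=3 -> skip
r=57=111001 popcount=4 -> skip
r=58=111010 popcount=4 -> skip
r=59=111011 popcount=5 -> skip
r=60=111100 popcount=4 -> skip
r=61=111101 popcount=5 -> skip
r=62=111110 popcount=5 -> skip
r=63=111111 popcount=6 -> KEEP
r=64=1000000 popcount=1 -> skip
r=65=1000001 popcount=2 -> skip
r=66=1000010 popcount=2 -> skip
r=67=1000011 popcount=3 -> skip
r=68=1000100 popcount=2 -> skip
r=69=1000101 popcount=3 -> skip
r=70=1000110 popcount=3 -> skip
r=71=1000111 popcount=4 -> skip
r=72=1001000 popcount=2 -> skip
r=73=1001001 popcount=3 -> skip
r=74=1001010 popcount=3 -> skip
r=75=1001011 popcount=4 -> skip
r=76=1001100 popcount=3 -> skip
r=77=1001101 popcount=4 -> skip
r=78=1001110 popcount=4 -> skip
r=79=1001111 popcount=5 -> skip
r=80=1010000 popcount=2 -> skip
r=81=1010001 popcount=3 -> skip
r=82=1010010 popcount=3 -> skip
r=83=1010011 popcount=4 -> skip
r=84=1010100 popcount=3 -> skip
r=85=1010101 popcount=4 -> skip
r=86=1010110 popcount=4 -> skip
r=87=1010111 popcount=5 -> skip
r=88=1011000 popcount=3 -> skip
r=89=1011001 popcount=4 -> skip
Kept rows: 63

Answer: 63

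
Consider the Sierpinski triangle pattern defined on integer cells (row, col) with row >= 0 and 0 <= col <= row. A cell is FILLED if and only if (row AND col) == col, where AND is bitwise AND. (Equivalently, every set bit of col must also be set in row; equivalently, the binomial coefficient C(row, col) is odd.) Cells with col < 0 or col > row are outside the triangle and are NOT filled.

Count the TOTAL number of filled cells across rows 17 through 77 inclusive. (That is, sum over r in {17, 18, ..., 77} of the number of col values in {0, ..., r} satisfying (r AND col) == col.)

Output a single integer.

Answer: 760

Derivation:
r17=10001 pc2: +4 =4
r18=10010 pc2: +4 =8
r19=10011 pc3: +8 =16
r20=10100 pc2: +4 =20
r21=10101 pc3: +8 =28
r22=10110 pc3: +8 =36
r23=10111 pc4: +16 =52
r24=11000 pc2: +4 =56
r25=11001 pc3: +8 =64
r26=11010 pc3: +8 =72
r27=11011 pc4: +16 =88
r28=11100 pc3: +8 =96
r29=11101 pc4: +16 =112
r30=11110 pc4: +16 =128
r31=11111 pc5: +32 =160
r32=100000 pc1: +2 =162
r33=100001 pc2: +4 =166
r34=100010 pc2: +4 =170
r35=100011 pc3: +8 =178
r36=100100 pc2: +4 =182
r37=100101 pc3: +8 =190
r38=100110 pc3: +8 =198
r39=100111 pc4: +16 =214
r40=101000 pc2: +4 =218
r41=101001 pc3: +8 =226
r42=101010 pc3: +8 =234
r43=101011 pc4: +16 =250
r44=101100 pc3: +8 =258
r45=101101 pc4: +16 =274
r46=101110 pc4: +16 =290
r47=101111 pc5: +32 =322
r48=110000 pc2: +4 =326
r49=110001 pc3: +8 =334
r50=110010 pc3: +8 =342
r51=110011 pc4: +16 =358
r52=110100 pc3: +8 =366
r53=110101 pc4: +16 =382
r54=110110 pc4: +16 =398
r55=110111 pc5: +32 =430
r56=111000 pc3: +8 =438
r57=111001 pc4: +16 =454
r58=111010 pc4: +16 =470
r59=111011 pc5: +32 =502
r60=111100 pc4: +16 =518
r61=111101 pc5: +32 =550
r62=111110 pc5: +32 =582
r63=111111 pc6: +64 =646
r64=1000000 pc1: +2 =648
r65=1000001 pc2: +4 =652
r66=1000010 pc2: +4 =656
r67=1000011 pc3: +8 =664
r68=1000100 pc2: +4 =668
r69=1000101 pc3: +8 =676
r70=1000110 pc3: +8 =684
r71=1000111 pc4: +16 =700
r72=1001000 pc2: +4 =704
r73=1001001 pc3: +8 =712
r74=1001010 pc3: +8 =720
r75=1001011 pc4: +16 =736
r76=1001100 pc3: +8 =744
r77=1001101 pc4: +16 =760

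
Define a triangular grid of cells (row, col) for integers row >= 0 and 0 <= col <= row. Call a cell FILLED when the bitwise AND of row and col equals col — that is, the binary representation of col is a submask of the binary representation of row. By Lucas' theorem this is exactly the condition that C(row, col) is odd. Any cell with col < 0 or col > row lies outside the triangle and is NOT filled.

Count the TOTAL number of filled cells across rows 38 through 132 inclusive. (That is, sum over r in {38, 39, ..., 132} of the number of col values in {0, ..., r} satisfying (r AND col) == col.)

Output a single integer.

r38=100110 pc3: +8 =8
r39=100111 pc4: +16 =24
r40=101000 pc2: +4 =28
r41=101001 pc3: +8 =36
r42=101010 pc3: +8 =44
r43=101011 pc4: +16 =60
r44=101100 pc3: +8 =68
r45=101101 pc4: +16 =84
r46=101110 pc4: +16 =100
r47=101111 pc5: +32 =132
r48=110000 pc2: +4 =136
r49=110001 pc3: +8 =144
r50=110010 pc3: +8 =152
r51=110011 pc4: +16 =168
r52=110100 pc3: +8 =176
r53=110101 pc4: +16 =192
r54=110110 pc4: +16 =208
r55=110111 pc5: +32 =240
r56=111000 pc3: +8 =248
r57=111001 pc4: +16 =264
r58=111010 pc4: +16 =280
r59=111011 pc5: +32 =312
r60=111100 pc4: +16 =328
r61=111101 pc5: +32 =360
r62=111110 pc5: +32 =392
r63=111111 pc6: +64 =456
r64=1000000 pc1: +2 =458
r65=1000001 pc2: +4 =462
r66=1000010 pc2: +4 =466
r67=1000011 pc3: +8 =474
r68=1000100 pc2: +4 =478
r69=1000101 pc3: +8 =486
r70=1000110 pc3: +8 =494
r71=1000111 pc4: +16 =510
r72=1001000 pc2: +4 =514
r73=1001001 pc3: +8 =522
r74=1001010 pc3: +8 =530
r75=1001011 pc4: +16 =546
r76=1001100 pc3: +8 =554
r77=1001101 pc4: +16 =570
r78=1001110 pc4: +16 =586
r79=1001111 pc5: +32 =618
r80=1010000 pc2: +4 =622
r81=1010001 pc3: +8 =630
r82=1010010 pc3: +8 =638
r83=1010011 pc4: +16 =654
r84=1010100 pc3: +8 =662
r85=1010101 pc4: +16 =678
r86=1010110 pc4: +16 =694
r87=1010111 pc5: +32 =726
r88=1011000 pc3: +8 =734
r89=1011001 pc4: +16 =750
r90=1011010 pc4: +16 =766
r91=1011011 pc5: +32 =798
r92=1011100 pc4: +16 =814
r93=1011101 pc5: +32 =846
r94=1011110 pc5: +32 =878
r95=1011111 pc6: +64 =942
r96=1100000 pc2: +4 =946
r97=1100001 pc3: +8 =954
r98=1100010 pc3: +8 =962
r99=1100011 pc4: +16 =978
r100=1100100 pc3: +8 =986
r101=1100101 pc4: +16 =1002
r102=1100110 pc4: +16 =1018
r103=1100111 pc5: +32 =1050
r104=1101000 pc3: +8 =1058
r105=1101001 pc4: +16 =1074
r106=1101010 pc4: +16 =1090
r107=1101011 pc5: +32 =1122
r108=1101100 pc4: +16 =1138
r109=1101101 pc5: +32 =1170
r110=1101110 pc5: +32 =1202
r111=1101111 pc6: +64 =1266
r112=1110000 pc3: +8 =1274
r113=1110001 pc4: +16 =1290
r114=1110010 pc4: +16 =1306
r115=1110011 pc5: +32 =1338
r116=1110100 pc4: +16 =1354
r117=1110101 pc5: +32 =1386
r118=1110110 pc5: +32 =1418
r119=1110111 pc6: +64 =1482
r120=1111000 pc4: +16 =1498
r121=1111001 pc5: +32 =1530
r122=1111010 pc5: +32 =1562
r123=1111011 pc6: +64 =1626
r124=1111100 pc5: +32 =1658
r125=1111101 pc6: +64 =1722
r126=1111110 pc6: +64 =1786
r127=1111111 pc7: +128 =1914
r128=10000000 pc1: +2 =1916
r129=10000001 pc2: +4 =1920
r130=10000010 pc2: +4 =1924
r131=10000011 pc3: +8 =1932
r132=10000100 pc2: +4 =1936

Answer: 1936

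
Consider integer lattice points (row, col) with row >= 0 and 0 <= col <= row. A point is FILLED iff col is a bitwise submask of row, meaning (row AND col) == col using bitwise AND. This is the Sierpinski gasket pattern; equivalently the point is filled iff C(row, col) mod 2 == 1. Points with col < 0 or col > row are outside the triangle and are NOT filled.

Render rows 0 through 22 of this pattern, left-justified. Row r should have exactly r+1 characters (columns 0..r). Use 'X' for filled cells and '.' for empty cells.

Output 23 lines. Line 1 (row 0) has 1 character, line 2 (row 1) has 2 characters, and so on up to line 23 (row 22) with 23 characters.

Answer: X
XX
X.X
XXXX
X...X
XX..XX
X.X.X.X
XXXXXXXX
X.......X
XX......XX
X.X.....X.X
XXXX....XXXX
X...X...X...X
XX..XX..XX..XX
X.X.X.X.X.X.X.X
XXXXXXXXXXXXXXXX
X...............X
XX..............XX
X.X.............X.X
XXXX............XXXX
X...X...........X...X
XX..XX..........XX..XX
X.X.X.X.........X.X.X.X

Derivation:
r0=0: X
r1=1: XX
r2=10: X.X
r3=11: XXXX
r4=100: X...X
r5=101: XX..XX
r6=110: X.X.X.X
r7=111: XXXXXXXX
r8=1000: X.......X
r9=1001: XX......XX
r10=1010: X.X.....X.X
r11=1011: XXXX....XXXX
r12=1100: X...X...X...X
r13=1101: XX..XX..XX..XX
r14=1110: X.X.X.X.X.X.X.X
r15=1111: XXXXXXXXXXXXXXXX
r16=10000: X...............X
r17=10001: XX..............XX
r18=10010: X.X.............X.X
r19=10011: XXXX............XXXX
r20=10100: X...X...........X...X
r21=10101: XX..XX..........XX..XX
r22=10110: X.X.X.X.........X.X.X.X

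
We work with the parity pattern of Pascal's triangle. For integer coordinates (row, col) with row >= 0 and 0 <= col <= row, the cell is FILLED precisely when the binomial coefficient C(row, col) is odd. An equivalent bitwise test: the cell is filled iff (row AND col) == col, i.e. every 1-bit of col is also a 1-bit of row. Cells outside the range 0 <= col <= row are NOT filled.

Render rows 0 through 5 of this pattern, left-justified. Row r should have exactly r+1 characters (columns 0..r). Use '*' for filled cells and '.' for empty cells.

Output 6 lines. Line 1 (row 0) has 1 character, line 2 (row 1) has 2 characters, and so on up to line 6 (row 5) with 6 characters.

Answer: *
**
*.*
****
*...*
**..**

Derivation:
r0=0: *
r1=1: **
r2=10: *.*
r3=11: ****
r4=100: *...*
r5=101: **..**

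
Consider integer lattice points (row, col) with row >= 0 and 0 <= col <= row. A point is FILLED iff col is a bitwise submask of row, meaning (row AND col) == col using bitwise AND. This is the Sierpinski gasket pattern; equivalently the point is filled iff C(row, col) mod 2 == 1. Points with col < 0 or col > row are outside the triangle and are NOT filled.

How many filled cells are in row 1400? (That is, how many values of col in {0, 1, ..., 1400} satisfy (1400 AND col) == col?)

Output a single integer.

Answer: 64

Derivation:
1400 in binary = 10101111000
popcount(1400) = number of 1-bits in 10101111000 = 6
A col c satisfies (1400 AND c) == c iff every set bit of c is also set in 1400; each of the 6 set bits of 1400 can independently be on or off in c.
count = 2^6 = 64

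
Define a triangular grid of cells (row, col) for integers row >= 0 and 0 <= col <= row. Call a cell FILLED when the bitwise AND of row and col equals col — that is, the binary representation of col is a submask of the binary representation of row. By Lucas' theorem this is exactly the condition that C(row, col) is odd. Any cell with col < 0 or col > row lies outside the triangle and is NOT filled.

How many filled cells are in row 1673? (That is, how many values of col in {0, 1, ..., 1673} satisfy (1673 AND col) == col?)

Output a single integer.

1673 in binary = 11010001001
popcount(1673) = number of 1-bits in 11010001001 = 5
A col c satisfies (1673 AND c) == c iff every set bit of c is also set in 1673; each of the 5 set bits of 1673 can independently be on or off in c.
count = 2^5 = 32

Answer: 32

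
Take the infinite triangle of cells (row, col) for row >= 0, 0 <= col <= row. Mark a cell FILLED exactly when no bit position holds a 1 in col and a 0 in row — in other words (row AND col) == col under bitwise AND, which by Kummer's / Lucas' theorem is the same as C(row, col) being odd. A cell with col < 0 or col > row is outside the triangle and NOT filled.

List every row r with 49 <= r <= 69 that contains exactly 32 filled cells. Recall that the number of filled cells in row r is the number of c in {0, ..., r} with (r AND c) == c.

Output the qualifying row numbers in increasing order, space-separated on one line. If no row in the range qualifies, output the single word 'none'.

Row r has 2^popcount(r) filled cells, so we need popcount(r) = log2(32) = 5.
Scan r = 49..69 and keep those with exactly 5 one-bits:
r=49=110001 popcount=3 -> skip
r=50=110010 popcount=3 -> skip
r=51=110011 popcount=4 -> skip
r=52=110100 popcount=3 -> skip
r=53=110101 popcount=4 -> skip
r=54=110110 popcount=4 -> skip
r=55=110111 popcount=5 -> KEEP
r=56=111000 popcount=3 -> skip
r=57=111001 popcount=4 -> skip
r=58=111010 popcount=4 -> skip
r=59=111011 popcount=5 -> KEEP
r=60=111100 popcount=4 -> skip
r=61=111101 popcount=5 -> KEEP
r=62=111110 popcount=5 -> KEEP
r=63=111111 popcount=6 -> skip
r=64=1000000 popcount=1 -> skip
r=65=1000001 popcount=2 -> skip
r=66=1000010 popcount=2 -> skip
r=67=1000011 popcount=3 -> skip
r=68=1000100 popcount=2 -> skip
r=69=1000101 popcount=3 -> skip
Kept rows: 55 59 61 62

Answer: 55 59 61 62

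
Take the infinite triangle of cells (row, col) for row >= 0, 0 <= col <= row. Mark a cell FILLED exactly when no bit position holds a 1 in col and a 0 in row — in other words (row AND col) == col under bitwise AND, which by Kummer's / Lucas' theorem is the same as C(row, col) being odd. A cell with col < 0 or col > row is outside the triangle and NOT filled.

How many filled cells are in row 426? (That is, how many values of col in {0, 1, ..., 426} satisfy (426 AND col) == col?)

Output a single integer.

Answer: 32

Derivation:
426 in binary = 110101010
popcount(426) = number of 1-bits in 110101010 = 5
A col c satisfies (426 AND c) == c iff every set bit of c is also set in 426; each of the 5 set bits of 426 can independently be on or off in c.
count = 2^5 = 32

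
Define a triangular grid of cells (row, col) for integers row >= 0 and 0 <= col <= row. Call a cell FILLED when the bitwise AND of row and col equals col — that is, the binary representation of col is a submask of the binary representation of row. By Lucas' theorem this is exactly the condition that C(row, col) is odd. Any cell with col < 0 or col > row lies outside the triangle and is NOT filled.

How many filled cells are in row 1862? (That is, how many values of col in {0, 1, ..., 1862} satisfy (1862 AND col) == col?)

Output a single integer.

Answer: 64

Derivation:
1862 in binary = 11101000110
popcount(1862) = number of 1-bits in 11101000110 = 6
A col c satisfies (1862 AND c) == c iff every set bit of c is also set in 1862; each of the 6 set bits of 1862 can independently be on or off in c.
count = 2^6 = 64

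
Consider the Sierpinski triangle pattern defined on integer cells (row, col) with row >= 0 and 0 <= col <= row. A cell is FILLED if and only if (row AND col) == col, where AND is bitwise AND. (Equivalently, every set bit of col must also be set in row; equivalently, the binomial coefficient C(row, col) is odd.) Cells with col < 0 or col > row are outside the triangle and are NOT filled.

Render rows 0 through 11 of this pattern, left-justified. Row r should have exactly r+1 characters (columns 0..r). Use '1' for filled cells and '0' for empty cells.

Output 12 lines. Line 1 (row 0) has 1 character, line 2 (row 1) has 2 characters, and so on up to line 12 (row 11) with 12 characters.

Answer: 1
11
101
1111
10001
110011
1010101
11111111
100000001
1100000011
10100000101
111100001111

Derivation:
r0=0: 1
r1=1: 11
r2=10: 101
r3=11: 1111
r4=100: 10001
r5=101: 110011
r6=110: 1010101
r7=111: 11111111
r8=1000: 100000001
r9=1001: 1100000011
r10=1010: 10100000101
r11=1011: 111100001111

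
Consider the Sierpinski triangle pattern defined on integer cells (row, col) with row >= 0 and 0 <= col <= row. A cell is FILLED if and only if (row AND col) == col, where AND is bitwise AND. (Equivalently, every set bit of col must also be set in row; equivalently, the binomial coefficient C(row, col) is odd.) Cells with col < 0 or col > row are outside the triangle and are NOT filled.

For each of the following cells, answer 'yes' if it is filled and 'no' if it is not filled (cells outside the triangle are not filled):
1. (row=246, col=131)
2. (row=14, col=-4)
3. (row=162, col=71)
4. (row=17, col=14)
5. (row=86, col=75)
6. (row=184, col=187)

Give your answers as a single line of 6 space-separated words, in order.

Answer: no no no no no no

Derivation:
(246,131): row=0b11110110, col=0b10000011, row AND col = 0b10000010 = 130; 130 != 131 -> empty
(14,-4): col outside [0, 14] -> not filled
(162,71): row=0b10100010, col=0b1000111, row AND col = 0b10 = 2; 2 != 71 -> empty
(17,14): row=0b10001, col=0b1110, row AND col = 0b0 = 0; 0 != 14 -> empty
(86,75): row=0b1010110, col=0b1001011, row AND col = 0b1000010 = 66; 66 != 75 -> empty
(184,187): col outside [0, 184] -> not filled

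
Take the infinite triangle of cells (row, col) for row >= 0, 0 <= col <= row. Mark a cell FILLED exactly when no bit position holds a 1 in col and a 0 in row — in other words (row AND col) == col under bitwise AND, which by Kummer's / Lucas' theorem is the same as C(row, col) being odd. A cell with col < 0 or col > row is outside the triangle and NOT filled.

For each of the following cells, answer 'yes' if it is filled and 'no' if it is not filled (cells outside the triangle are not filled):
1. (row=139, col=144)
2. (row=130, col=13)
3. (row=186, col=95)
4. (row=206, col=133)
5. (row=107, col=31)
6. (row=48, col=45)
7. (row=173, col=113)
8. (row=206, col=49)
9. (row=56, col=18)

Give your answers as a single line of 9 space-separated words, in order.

(139,144): col outside [0, 139] -> not filled
(130,13): row=0b10000010, col=0b1101, row AND col = 0b0 = 0; 0 != 13 -> empty
(186,95): row=0b10111010, col=0b1011111, row AND col = 0b11010 = 26; 26 != 95 -> empty
(206,133): row=0b11001110, col=0b10000101, row AND col = 0b10000100 = 132; 132 != 133 -> empty
(107,31): row=0b1101011, col=0b11111, row AND col = 0b1011 = 11; 11 != 31 -> empty
(48,45): row=0b110000, col=0b101101, row AND col = 0b100000 = 32; 32 != 45 -> empty
(173,113): row=0b10101101, col=0b1110001, row AND col = 0b100001 = 33; 33 != 113 -> empty
(206,49): row=0b11001110, col=0b110001, row AND col = 0b0 = 0; 0 != 49 -> empty
(56,18): row=0b111000, col=0b10010, row AND col = 0b10000 = 16; 16 != 18 -> empty

Answer: no no no no no no no no no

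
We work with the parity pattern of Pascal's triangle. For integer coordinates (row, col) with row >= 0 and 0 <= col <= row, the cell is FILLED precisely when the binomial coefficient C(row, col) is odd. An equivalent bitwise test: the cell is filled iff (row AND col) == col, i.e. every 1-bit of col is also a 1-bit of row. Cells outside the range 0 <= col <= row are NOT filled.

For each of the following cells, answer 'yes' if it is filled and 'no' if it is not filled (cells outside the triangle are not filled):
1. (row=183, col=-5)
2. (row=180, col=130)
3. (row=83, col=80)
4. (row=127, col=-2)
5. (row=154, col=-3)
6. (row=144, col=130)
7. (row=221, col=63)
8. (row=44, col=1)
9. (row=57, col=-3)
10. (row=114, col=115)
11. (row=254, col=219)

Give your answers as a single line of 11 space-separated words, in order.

(183,-5): col outside [0, 183] -> not filled
(180,130): row=0b10110100, col=0b10000010, row AND col = 0b10000000 = 128; 128 != 130 -> empty
(83,80): row=0b1010011, col=0b1010000, row AND col = 0b1010000 = 80; 80 == 80 -> filled
(127,-2): col outside [0, 127] -> not filled
(154,-3): col outside [0, 154] -> not filled
(144,130): row=0b10010000, col=0b10000010, row AND col = 0b10000000 = 128; 128 != 130 -> empty
(221,63): row=0b11011101, col=0b111111, row AND col = 0b11101 = 29; 29 != 63 -> empty
(44,1): row=0b101100, col=0b1, row AND col = 0b0 = 0; 0 != 1 -> empty
(57,-3): col outside [0, 57] -> not filled
(114,115): col outside [0, 114] -> not filled
(254,219): row=0b11111110, col=0b11011011, row AND col = 0b11011010 = 218; 218 != 219 -> empty

Answer: no no yes no no no no no no no no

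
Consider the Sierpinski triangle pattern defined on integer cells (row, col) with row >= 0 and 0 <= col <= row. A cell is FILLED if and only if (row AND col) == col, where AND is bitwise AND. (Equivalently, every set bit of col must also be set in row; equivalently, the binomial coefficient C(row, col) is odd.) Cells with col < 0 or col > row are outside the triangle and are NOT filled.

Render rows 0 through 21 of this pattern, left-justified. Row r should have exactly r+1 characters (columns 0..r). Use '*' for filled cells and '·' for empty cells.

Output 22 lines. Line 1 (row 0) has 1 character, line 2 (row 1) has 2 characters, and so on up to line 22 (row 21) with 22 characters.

Answer: *
**
*·*
****
*···*
**··**
*·*·*·*
********
*·······*
**······**
*·*·····*·*
****····****
*···*···*···*
**··**··**··**
*·*·*·*·*·*·*·*
****************
*···············*
**··············**
*·*·············*·*
****············****
*···*···········*···*
**··**··········**··**

Derivation:
r0=0: *
r1=1: **
r2=10: *·*
r3=11: ****
r4=100: *···*
r5=101: **··**
r6=110: *·*·*·*
r7=111: ********
r8=1000: *·······*
r9=1001: **······**
r10=1010: *·*·····*·*
r11=1011: ****····****
r12=1100: *···*···*···*
r13=1101: **··**··**··**
r14=1110: *·*·*·*·*·*·*·*
r15=1111: ****************
r16=10000: *···············*
r17=10001: **··············**
r18=10010: *·*·············*·*
r19=10011: ****············****
r20=10100: *···*···········*···*
r21=10101: **··**··········**··**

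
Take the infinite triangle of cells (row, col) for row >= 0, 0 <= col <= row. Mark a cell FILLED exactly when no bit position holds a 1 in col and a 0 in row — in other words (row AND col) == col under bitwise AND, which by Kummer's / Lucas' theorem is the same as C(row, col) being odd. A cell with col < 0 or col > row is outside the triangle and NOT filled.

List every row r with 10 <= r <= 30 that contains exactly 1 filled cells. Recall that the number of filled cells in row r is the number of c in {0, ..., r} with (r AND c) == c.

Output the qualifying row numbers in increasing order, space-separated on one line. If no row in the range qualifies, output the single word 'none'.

Row r has 2^popcount(r) filled cells, so we need popcount(r) = log2(1) = 0.
Scan r = 10..30 and keep those with exactly 0 one-bits:
r=10=1010 popcount=2 -> skip
r=11=1011 popcount=3 -> skip
r=12=1100 popcount=2 -> skip
r=13=1101 popcount=3 -> skip
r=14=1110 popcount=3 -> skip
r=15=1111 popcount=4 -> skip
r=16=10000 popcount=1 -> skip
r=17=10001 popcount=2 -> skip
r=18=10010 popcount=2 -> skip
r=19=10011 popcount=3 -> skip
r=20=10100 popcount=2 -> skip
r=21=10101 popcount=3 -> skip
r=22=10110 popcount=3 -> skip
r=23=10111 popcount=4 -> skip
r=24=11000 popcount=2 -> skip
r=25=11001 popcount=3 -> skip
r=26=11010 popcount=3 -> skip
r=27=11011 popcount=4 -> skip
r=28=11100 popcount=3 -> skip
r=29=11101 popcount=4 -> skip
r=30=11110 popcount=4 -> skip
Kept rows: none

Answer: none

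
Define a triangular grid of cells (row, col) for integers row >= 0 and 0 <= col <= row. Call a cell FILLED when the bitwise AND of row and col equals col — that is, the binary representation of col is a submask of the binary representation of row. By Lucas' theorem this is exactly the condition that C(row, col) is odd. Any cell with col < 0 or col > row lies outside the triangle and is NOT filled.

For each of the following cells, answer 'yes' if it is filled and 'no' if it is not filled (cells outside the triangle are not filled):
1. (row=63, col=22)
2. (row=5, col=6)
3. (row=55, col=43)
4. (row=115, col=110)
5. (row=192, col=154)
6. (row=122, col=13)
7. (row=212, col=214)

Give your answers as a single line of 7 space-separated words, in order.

(63,22): row=0b111111, col=0b10110, row AND col = 0b10110 = 22; 22 == 22 -> filled
(5,6): col outside [0, 5] -> not filled
(55,43): row=0b110111, col=0b101011, row AND col = 0b100011 = 35; 35 != 43 -> empty
(115,110): row=0b1110011, col=0b1101110, row AND col = 0b1100010 = 98; 98 != 110 -> empty
(192,154): row=0b11000000, col=0b10011010, row AND col = 0b10000000 = 128; 128 != 154 -> empty
(122,13): row=0b1111010, col=0b1101, row AND col = 0b1000 = 8; 8 != 13 -> empty
(212,214): col outside [0, 212] -> not filled

Answer: yes no no no no no no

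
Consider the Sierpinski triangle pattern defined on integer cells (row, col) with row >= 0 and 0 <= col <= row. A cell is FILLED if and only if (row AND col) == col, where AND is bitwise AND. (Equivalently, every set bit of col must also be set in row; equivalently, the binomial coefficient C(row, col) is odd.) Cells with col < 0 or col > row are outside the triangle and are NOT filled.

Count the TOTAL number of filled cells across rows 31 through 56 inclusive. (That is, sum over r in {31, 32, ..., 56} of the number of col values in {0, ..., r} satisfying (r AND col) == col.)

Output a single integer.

r31=11111 pc5: +32 =32
r32=100000 pc1: +2 =34
r33=100001 pc2: +4 =38
r34=100010 pc2: +4 =42
r35=100011 pc3: +8 =50
r36=100100 pc2: +4 =54
r37=100101 pc3: +8 =62
r38=100110 pc3: +8 =70
r39=100111 pc4: +16 =86
r40=101000 pc2: +4 =90
r41=101001 pc3: +8 =98
r42=101010 pc3: +8 =106
r43=101011 pc4: +16 =122
r44=101100 pc3: +8 =130
r45=101101 pc4: +16 =146
r46=101110 pc4: +16 =162
r47=101111 pc5: +32 =194
r48=110000 pc2: +4 =198
r49=110001 pc3: +8 =206
r50=110010 pc3: +8 =214
r51=110011 pc4: +16 =230
r52=110100 pc3: +8 =238
r53=110101 pc4: +16 =254
r54=110110 pc4: +16 =270
r55=110111 pc5: +32 =302
r56=111000 pc3: +8 =310

Answer: 310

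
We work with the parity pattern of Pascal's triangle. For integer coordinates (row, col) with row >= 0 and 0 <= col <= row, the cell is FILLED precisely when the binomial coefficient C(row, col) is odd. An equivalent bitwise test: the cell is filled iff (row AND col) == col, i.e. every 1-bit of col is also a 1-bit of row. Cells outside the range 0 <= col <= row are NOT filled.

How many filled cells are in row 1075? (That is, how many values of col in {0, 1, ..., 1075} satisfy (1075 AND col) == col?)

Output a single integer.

1075 in binary = 10000110011
popcount(1075) = number of 1-bits in 10000110011 = 5
A col c satisfies (1075 AND c) == c iff every set bit of c is also set in 1075; each of the 5 set bits of 1075 can independently be on or off in c.
count = 2^5 = 32

Answer: 32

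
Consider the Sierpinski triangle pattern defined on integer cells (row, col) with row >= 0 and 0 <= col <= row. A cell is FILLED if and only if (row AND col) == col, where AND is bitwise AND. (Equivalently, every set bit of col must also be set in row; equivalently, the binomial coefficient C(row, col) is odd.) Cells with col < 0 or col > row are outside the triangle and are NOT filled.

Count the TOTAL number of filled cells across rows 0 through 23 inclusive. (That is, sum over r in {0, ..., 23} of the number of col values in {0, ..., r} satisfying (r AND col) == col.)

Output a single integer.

Answer: 135

Derivation:
r0=0 pc0: +1 =1
r1=1 pc1: +2 =3
r2=10 pc1: +2 =5
r3=11 pc2: +4 =9
r4=100 pc1: +2 =11
r5=101 pc2: +4 =15
r6=110 pc2: +4 =19
r7=111 pc3: +8 =27
r8=1000 pc1: +2 =29
r9=1001 pc2: +4 =33
r10=1010 pc2: +4 =37
r11=1011 pc3: +8 =45
r12=1100 pc2: +4 =49
r13=1101 pc3: +8 =57
r14=1110 pc3: +8 =65
r15=1111 pc4: +16 =81
r16=10000 pc1: +2 =83
r17=10001 pc2: +4 =87
r18=10010 pc2: +4 =91
r19=10011 pc3: +8 =99
r20=10100 pc2: +4 =103
r21=10101 pc3: +8 =111
r22=10110 pc3: +8 =119
r23=10111 pc4: +16 =135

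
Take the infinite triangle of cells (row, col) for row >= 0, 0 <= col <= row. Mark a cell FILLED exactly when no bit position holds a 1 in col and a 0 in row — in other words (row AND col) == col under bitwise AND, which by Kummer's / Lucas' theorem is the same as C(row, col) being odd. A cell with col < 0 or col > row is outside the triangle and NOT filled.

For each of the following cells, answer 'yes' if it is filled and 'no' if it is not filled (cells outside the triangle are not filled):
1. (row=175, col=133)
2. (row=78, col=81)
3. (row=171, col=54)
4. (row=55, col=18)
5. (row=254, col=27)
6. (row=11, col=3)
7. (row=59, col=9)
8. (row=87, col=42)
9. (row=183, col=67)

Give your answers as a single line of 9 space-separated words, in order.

(175,133): row=0b10101111, col=0b10000101, row AND col = 0b10000101 = 133; 133 == 133 -> filled
(78,81): col outside [0, 78] -> not filled
(171,54): row=0b10101011, col=0b110110, row AND col = 0b100010 = 34; 34 != 54 -> empty
(55,18): row=0b110111, col=0b10010, row AND col = 0b10010 = 18; 18 == 18 -> filled
(254,27): row=0b11111110, col=0b11011, row AND col = 0b11010 = 26; 26 != 27 -> empty
(11,3): row=0b1011, col=0b11, row AND col = 0b11 = 3; 3 == 3 -> filled
(59,9): row=0b111011, col=0b1001, row AND col = 0b1001 = 9; 9 == 9 -> filled
(87,42): row=0b1010111, col=0b101010, row AND col = 0b10 = 2; 2 != 42 -> empty
(183,67): row=0b10110111, col=0b1000011, row AND col = 0b11 = 3; 3 != 67 -> empty

Answer: yes no no yes no yes yes no no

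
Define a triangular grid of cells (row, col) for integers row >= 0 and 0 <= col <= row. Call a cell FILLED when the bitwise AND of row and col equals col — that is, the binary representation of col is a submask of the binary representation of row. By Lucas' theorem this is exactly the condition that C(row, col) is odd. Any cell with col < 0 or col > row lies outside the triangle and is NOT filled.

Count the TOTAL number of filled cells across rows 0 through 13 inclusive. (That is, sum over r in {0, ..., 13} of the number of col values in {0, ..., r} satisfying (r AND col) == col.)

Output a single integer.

Answer: 57

Derivation:
r0=0 pc0: +1 =1
r1=1 pc1: +2 =3
r2=10 pc1: +2 =5
r3=11 pc2: +4 =9
r4=100 pc1: +2 =11
r5=101 pc2: +4 =15
r6=110 pc2: +4 =19
r7=111 pc3: +8 =27
r8=1000 pc1: +2 =29
r9=1001 pc2: +4 =33
r10=1010 pc2: +4 =37
r11=1011 pc3: +8 =45
r12=1100 pc2: +4 =49
r13=1101 pc3: +8 =57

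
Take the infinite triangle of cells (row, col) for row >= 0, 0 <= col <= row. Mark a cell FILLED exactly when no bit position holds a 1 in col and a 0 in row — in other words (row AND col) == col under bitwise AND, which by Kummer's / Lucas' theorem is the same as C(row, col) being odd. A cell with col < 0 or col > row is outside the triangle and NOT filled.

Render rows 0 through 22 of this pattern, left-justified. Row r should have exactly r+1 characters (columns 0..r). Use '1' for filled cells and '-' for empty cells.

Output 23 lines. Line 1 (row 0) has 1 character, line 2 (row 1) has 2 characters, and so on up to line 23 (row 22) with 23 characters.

Answer: 1
11
1-1
1111
1---1
11--11
1-1-1-1
11111111
1-------1
11------11
1-1-----1-1
1111----1111
1---1---1---1
11--11--11--11
1-1-1-1-1-1-1-1
1111111111111111
1---------------1
11--------------11
1-1-------------1-1
1111------------1111
1---1-----------1---1
11--11----------11--11
1-1-1-1---------1-1-1-1

Derivation:
r0=0: 1
r1=1: 11
r2=10: 1-1
r3=11: 1111
r4=100: 1---1
r5=101: 11--11
r6=110: 1-1-1-1
r7=111: 11111111
r8=1000: 1-------1
r9=1001: 11------11
r10=1010: 1-1-----1-1
r11=1011: 1111----1111
r12=1100: 1---1---1---1
r13=1101: 11--11--11--11
r14=1110: 1-1-1-1-1-1-1-1
r15=1111: 1111111111111111
r16=10000: 1---------------1
r17=10001: 11--------------11
r18=10010: 1-1-------------1-1
r19=10011: 1111------------1111
r20=10100: 1---1-----------1---1
r21=10101: 11--11----------11--11
r22=10110: 1-1-1-1---------1-1-1-1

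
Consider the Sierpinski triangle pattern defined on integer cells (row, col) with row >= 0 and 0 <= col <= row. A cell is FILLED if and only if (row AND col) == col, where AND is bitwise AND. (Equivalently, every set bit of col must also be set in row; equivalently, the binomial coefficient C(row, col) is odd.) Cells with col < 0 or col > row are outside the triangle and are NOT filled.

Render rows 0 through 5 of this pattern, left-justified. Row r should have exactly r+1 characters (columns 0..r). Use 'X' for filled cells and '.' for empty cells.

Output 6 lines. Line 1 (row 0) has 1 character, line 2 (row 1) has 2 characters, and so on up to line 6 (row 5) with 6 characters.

Answer: X
XX
X.X
XXXX
X...X
XX..XX

Derivation:
r0=0: X
r1=1: XX
r2=10: X.X
r3=11: XXXX
r4=100: X...X
r5=101: XX..XX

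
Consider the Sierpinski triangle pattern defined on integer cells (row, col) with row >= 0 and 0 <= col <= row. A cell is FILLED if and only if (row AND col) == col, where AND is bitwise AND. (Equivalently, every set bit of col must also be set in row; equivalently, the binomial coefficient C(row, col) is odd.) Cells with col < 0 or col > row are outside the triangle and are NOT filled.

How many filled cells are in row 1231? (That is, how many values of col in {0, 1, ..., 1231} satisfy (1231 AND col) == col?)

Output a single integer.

Answer: 128

Derivation:
1231 in binary = 10011001111
popcount(1231) = number of 1-bits in 10011001111 = 7
A col c satisfies (1231 AND c) == c iff every set bit of c is also set in 1231; each of the 7 set bits of 1231 can independently be on or off in c.
count = 2^7 = 128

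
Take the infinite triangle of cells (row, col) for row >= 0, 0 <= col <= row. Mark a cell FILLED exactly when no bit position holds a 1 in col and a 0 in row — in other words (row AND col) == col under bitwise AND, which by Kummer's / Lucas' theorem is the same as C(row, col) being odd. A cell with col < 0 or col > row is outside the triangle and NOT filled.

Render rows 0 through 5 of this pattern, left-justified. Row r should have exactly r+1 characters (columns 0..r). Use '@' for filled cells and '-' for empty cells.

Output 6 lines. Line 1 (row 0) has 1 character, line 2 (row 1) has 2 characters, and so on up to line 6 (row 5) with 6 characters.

Answer: @
@@
@-@
@@@@
@---@
@@--@@

Derivation:
r0=0: @
r1=1: @@
r2=10: @-@
r3=11: @@@@
r4=100: @---@
r5=101: @@--@@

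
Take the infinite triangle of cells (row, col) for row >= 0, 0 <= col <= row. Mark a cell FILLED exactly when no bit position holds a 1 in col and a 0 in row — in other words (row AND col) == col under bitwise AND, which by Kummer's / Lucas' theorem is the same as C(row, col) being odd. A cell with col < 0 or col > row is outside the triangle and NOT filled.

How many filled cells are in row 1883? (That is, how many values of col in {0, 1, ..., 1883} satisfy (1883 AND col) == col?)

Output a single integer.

Answer: 256

Derivation:
1883 in binary = 11101011011
popcount(1883) = number of 1-bits in 11101011011 = 8
A col c satisfies (1883 AND c) == c iff every set bit of c is also set in 1883; each of the 8 set bits of 1883 can independently be on or off in c.
count = 2^8 = 256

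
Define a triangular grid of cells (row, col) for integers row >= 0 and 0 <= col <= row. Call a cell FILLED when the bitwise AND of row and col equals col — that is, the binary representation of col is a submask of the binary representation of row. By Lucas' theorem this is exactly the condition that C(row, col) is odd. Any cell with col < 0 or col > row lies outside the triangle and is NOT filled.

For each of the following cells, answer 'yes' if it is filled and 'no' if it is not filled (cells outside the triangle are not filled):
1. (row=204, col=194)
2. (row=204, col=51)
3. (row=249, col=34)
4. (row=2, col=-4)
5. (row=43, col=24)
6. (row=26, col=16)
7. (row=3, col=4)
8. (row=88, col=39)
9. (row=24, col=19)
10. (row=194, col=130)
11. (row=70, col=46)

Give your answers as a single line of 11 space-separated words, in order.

(204,194): row=0b11001100, col=0b11000010, row AND col = 0b11000000 = 192; 192 != 194 -> empty
(204,51): row=0b11001100, col=0b110011, row AND col = 0b0 = 0; 0 != 51 -> empty
(249,34): row=0b11111001, col=0b100010, row AND col = 0b100000 = 32; 32 != 34 -> empty
(2,-4): col outside [0, 2] -> not filled
(43,24): row=0b101011, col=0b11000, row AND col = 0b1000 = 8; 8 != 24 -> empty
(26,16): row=0b11010, col=0b10000, row AND col = 0b10000 = 16; 16 == 16 -> filled
(3,4): col outside [0, 3] -> not filled
(88,39): row=0b1011000, col=0b100111, row AND col = 0b0 = 0; 0 != 39 -> empty
(24,19): row=0b11000, col=0b10011, row AND col = 0b10000 = 16; 16 != 19 -> empty
(194,130): row=0b11000010, col=0b10000010, row AND col = 0b10000010 = 130; 130 == 130 -> filled
(70,46): row=0b1000110, col=0b101110, row AND col = 0b110 = 6; 6 != 46 -> empty

Answer: no no no no no yes no no no yes no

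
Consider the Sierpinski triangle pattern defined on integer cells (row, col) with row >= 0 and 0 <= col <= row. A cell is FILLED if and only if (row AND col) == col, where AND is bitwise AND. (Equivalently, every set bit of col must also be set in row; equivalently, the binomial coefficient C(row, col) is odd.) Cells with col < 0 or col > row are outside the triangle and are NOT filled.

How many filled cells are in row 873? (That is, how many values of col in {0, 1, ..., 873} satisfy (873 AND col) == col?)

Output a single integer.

873 in binary = 1101101001
popcount(873) = number of 1-bits in 1101101001 = 6
A col c satisfies (873 AND c) == c iff every set bit of c is also set in 873; each of the 6 set bits of 873 can independently be on or off in c.
count = 2^6 = 64

Answer: 64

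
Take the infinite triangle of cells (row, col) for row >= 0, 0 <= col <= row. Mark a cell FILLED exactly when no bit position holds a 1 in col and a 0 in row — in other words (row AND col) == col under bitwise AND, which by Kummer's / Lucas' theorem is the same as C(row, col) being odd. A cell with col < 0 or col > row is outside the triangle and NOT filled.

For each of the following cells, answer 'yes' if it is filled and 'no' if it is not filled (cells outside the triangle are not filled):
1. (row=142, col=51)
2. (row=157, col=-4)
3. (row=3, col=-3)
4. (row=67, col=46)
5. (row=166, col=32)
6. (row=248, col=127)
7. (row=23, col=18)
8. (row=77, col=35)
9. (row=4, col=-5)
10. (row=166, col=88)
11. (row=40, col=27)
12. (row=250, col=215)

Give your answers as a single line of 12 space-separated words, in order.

Answer: no no no no yes no yes no no no no no

Derivation:
(142,51): row=0b10001110, col=0b110011, row AND col = 0b10 = 2; 2 != 51 -> empty
(157,-4): col outside [0, 157] -> not filled
(3,-3): col outside [0, 3] -> not filled
(67,46): row=0b1000011, col=0b101110, row AND col = 0b10 = 2; 2 != 46 -> empty
(166,32): row=0b10100110, col=0b100000, row AND col = 0b100000 = 32; 32 == 32 -> filled
(248,127): row=0b11111000, col=0b1111111, row AND col = 0b1111000 = 120; 120 != 127 -> empty
(23,18): row=0b10111, col=0b10010, row AND col = 0b10010 = 18; 18 == 18 -> filled
(77,35): row=0b1001101, col=0b100011, row AND col = 0b1 = 1; 1 != 35 -> empty
(4,-5): col outside [0, 4] -> not filled
(166,88): row=0b10100110, col=0b1011000, row AND col = 0b0 = 0; 0 != 88 -> empty
(40,27): row=0b101000, col=0b11011, row AND col = 0b1000 = 8; 8 != 27 -> empty
(250,215): row=0b11111010, col=0b11010111, row AND col = 0b11010010 = 210; 210 != 215 -> empty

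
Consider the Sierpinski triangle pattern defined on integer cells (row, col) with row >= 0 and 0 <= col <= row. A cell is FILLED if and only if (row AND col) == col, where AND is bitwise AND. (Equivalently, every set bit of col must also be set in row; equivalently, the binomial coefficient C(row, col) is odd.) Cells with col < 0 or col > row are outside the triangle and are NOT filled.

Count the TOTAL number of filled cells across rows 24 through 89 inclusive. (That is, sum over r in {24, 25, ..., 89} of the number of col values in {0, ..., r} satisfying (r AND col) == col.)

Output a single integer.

r24=11000 pc2: +4 =4
r25=11001 pc3: +8 =12
r26=11010 pc3: +8 =20
r27=11011 pc4: +16 =36
r28=11100 pc3: +8 =44
r29=11101 pc4: +16 =60
r30=11110 pc4: +16 =76
r31=11111 pc5: +32 =108
r32=100000 pc1: +2 =110
r33=100001 pc2: +4 =114
r34=100010 pc2: +4 =118
r35=100011 pc3: +8 =126
r36=100100 pc2: +4 =130
r37=100101 pc3: +8 =138
r38=100110 pc3: +8 =146
r39=100111 pc4: +16 =162
r40=101000 pc2: +4 =166
r41=101001 pc3: +8 =174
r42=101010 pc3: +8 =182
r43=101011 pc4: +16 =198
r44=101100 pc3: +8 =206
r45=101101 pc4: +16 =222
r46=101110 pc4: +16 =238
r47=101111 pc5: +32 =270
r48=110000 pc2: +4 =274
r49=110001 pc3: +8 =282
r50=110010 pc3: +8 =290
r51=110011 pc4: +16 =306
r52=110100 pc3: +8 =314
r53=110101 pc4: +16 =330
r54=110110 pc4: +16 =346
r55=110111 pc5: +32 =378
r56=111000 pc3: +8 =386
r57=111001 pc4: +16 =402
r58=111010 pc4: +16 =418
r59=111011 pc5: +32 =450
r60=111100 pc4: +16 =466
r61=111101 pc5: +32 =498
r62=111110 pc5: +32 =530
r63=111111 pc6: +64 =594
r64=1000000 pc1: +2 =596
r65=1000001 pc2: +4 =600
r66=1000010 pc2: +4 =604
r67=1000011 pc3: +8 =612
r68=1000100 pc2: +4 =616
r69=1000101 pc3: +8 =624
r70=1000110 pc3: +8 =632
r71=1000111 pc4: +16 =648
r72=1001000 pc2: +4 =652
r73=1001001 pc3: +8 =660
r74=1001010 pc3: +8 =668
r75=1001011 pc4: +16 =684
r76=1001100 pc3: +8 =692
r77=1001101 pc4: +16 =708
r78=1001110 pc4: +16 =724
r79=1001111 pc5: +32 =756
r80=1010000 pc2: +4 =760
r81=1010001 pc3: +8 =768
r82=1010010 pc3: +8 =776
r83=1010011 pc4: +16 =792
r84=1010100 pc3: +8 =800
r85=1010101 pc4: +16 =816
r86=1010110 pc4: +16 =832
r87=1010111 pc5: +32 =864
r88=1011000 pc3: +8 =872
r89=1011001 pc4: +16 =888

Answer: 888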